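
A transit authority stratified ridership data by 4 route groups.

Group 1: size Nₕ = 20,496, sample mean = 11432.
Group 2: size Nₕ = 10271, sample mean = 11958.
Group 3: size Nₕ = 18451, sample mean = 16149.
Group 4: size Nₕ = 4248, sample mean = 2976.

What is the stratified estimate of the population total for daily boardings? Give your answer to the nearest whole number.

667738137

1: 20496·11432 = 234310272
2: 10271·11958 = 122820618
3: 18451·16149 = 297965199
4: 4248·2976 = 12642048
τ̂ = Σ Nₕx̄ₕ = 667738137.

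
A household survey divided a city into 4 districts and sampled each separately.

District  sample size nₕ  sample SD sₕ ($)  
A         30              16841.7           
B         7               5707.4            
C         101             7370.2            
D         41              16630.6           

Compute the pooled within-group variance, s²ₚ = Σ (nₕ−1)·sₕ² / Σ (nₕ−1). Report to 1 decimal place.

142377991.2

Degrees of freedom: 29 + 6 + 100 + 40 = 175.
Σ(nₕ−1)sₕ² = 29·283642858.89 + 6·32574414.76 + 100·54319848.04 + 40·276576856.36 = 24916148454.77.
s²ₚ = 24916148454.77 / 175 = 142377991.170... → 142377991.2.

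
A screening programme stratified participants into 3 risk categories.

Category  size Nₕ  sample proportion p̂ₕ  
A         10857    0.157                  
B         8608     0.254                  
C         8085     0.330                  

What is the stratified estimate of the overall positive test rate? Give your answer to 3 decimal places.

Wₕ = Nₕ/N with N = 27550: 0.3941, 0.3125, 0.2935.
p̂_st = 0.3941·0.157 + 0.3125·0.254 + 0.2935·0.330 ≈ 0.23808... → 0.238.

0.238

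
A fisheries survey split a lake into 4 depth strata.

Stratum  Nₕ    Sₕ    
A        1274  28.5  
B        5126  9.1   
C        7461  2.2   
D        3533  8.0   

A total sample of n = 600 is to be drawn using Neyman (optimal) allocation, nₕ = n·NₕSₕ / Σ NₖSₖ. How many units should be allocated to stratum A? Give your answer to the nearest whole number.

A: NₕSₕ = 1274·28.5 = 36309
B: NₕSₕ = 5126·9.1 = 46646.6
C: NₕSₕ = 7461·2.2 = 16414.2
D: NₕSₕ = 3533·8.0 = 28264
Σ NₕSₕ = 127633.8.
n_A = 600·36309/127633.8 = 170.687... → 171.

171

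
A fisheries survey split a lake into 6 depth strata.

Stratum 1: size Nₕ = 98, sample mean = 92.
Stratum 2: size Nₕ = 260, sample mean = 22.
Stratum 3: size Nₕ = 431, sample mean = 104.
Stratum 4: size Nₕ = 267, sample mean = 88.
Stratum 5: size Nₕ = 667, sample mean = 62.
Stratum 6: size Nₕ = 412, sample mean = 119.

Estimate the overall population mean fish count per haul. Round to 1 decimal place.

N = 98 + 260 + 431 + 267 + 667 + 412 = 2135.
Overall mean = Σ (Nₕ/N)·x̄ₕ — weight by population share, not a simple average.
Σ Nₕx̄ₕ = 98·92 + 260·22 + 431·104 + 267·88 + 667·62 + 412·119 = 9016 + 5720 + 44824 + 23496 + 41354 + 49028 = 173438.
Divide by N: 173438 / 2135 = 81.236... → 81.2.

81.2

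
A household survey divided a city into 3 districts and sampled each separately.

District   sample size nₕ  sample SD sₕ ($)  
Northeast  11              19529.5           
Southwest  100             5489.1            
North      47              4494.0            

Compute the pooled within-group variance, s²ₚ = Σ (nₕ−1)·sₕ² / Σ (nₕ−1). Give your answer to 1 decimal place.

49844664.6

Degrees of freedom: 10 + 99 + 46 = 155.
Σ(nₕ−1)sₕ² = 10·381401370.25 + 99·30130218.81 + 46·20196036 = 7725923020.69.
s²ₚ = 7725923020.69 / 155 = 49844664.650... → 49844664.6.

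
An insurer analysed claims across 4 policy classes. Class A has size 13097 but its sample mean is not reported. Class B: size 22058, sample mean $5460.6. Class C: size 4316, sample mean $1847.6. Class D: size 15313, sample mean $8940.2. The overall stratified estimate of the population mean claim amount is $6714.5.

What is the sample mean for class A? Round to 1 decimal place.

N = 13097 + 22058 + 4316 + 15313 = 54784.
Overall total = μ·N = 6714.5·54784 = 367847168.
Subtract the known strata: 22058·5460.6 + 4316·1847.6 + 15313·8940.2 = 265325439.
Remaining total for class A: 367847168 − 265325439 = 102521729.
Divide by its size: 102521729 / 13097 = 7827.879... → 7827.9.

7827.9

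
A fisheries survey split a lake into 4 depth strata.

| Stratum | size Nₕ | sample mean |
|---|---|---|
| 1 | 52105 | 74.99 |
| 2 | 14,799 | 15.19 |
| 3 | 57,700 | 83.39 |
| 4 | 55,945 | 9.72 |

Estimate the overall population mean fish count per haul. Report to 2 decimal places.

52.55

N = 52105 + 14799 + 57700 + 55945 = 180549.
Weight each subgroup mean by Nₕ/N and sum.
Σ Nₕx̄ₕ = 52105·74.99 + 14799·15.19 + 57700·83.39 + 55945·9.72 = 3907353.95 + 224796.81 + 4811603 + 543785.4 = 9487539.16.
Divide by N: 9487539.16 / 180549 = 52.5483... → 52.55.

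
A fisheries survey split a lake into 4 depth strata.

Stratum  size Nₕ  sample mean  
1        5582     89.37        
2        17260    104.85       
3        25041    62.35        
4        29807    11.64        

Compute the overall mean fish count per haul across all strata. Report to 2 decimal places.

N = 5582 + 17260 + 25041 + 29807 = 77690.
Weight each subgroup mean by Nₕ/N and sum.
Σ Nₕx̄ₕ = 5582·89.37 + 17260·104.85 + 25041·62.35 + 29807·11.64 = 498863.34 + 1809711 + 1561306.35 + 346953.48 = 4216834.17.
Divide by N: 4216834.17 / 77690 = 54.2777... → 54.28.

54.28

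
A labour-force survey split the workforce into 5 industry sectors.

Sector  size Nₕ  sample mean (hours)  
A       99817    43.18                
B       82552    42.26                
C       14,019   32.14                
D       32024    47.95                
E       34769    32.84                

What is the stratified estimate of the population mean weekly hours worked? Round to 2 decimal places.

41.52

N = 99817 + 82552 + 14019 + 32024 + 34769 = 263181.
Overall mean = Σ (Nₕ/N)·x̄ₕ — weight by population share, not a simple average.
Σ Nₕx̄ₕ = 99817·43.18 + 82552·42.26 + 14019·32.14 + 32024·47.95 + 34769·32.84 = 4310098.06 + 3488647.52 + 450570.66 + 1535550.8 + 1141813.96 = 10926681.
Divide by N: 10926681 / 263181 = 41.5177... → 41.52.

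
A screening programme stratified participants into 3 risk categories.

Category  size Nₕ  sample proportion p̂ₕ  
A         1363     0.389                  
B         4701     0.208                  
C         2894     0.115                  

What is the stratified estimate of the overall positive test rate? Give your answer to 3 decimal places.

0.205

N = 1363 + 4701 + 2894 = 8958.
Overall proportion = Σ (Nₕ/N)·p̂ₕ.
Σ Nₕp̂ₕ = 530.207 + 977.808 + 332.81 = 1840.825.
1840.825 / 8958 = 0.20550... → 0.205.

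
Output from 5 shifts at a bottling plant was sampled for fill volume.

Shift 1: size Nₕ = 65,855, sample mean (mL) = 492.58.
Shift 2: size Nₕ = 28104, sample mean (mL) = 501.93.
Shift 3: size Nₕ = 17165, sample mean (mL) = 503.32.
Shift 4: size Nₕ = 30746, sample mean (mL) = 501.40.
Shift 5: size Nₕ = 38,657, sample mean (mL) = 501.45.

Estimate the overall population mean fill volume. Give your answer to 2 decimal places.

498.46

x̄_st = (Σ Nₕx̄ₕ) / (Σ Nₕ) = (65855·492.58 + 28104·501.93 + 17165·503.32 + 30746·501.40 + 38657·501.45) / 180527
= 89985181.47 / 180527 = 498.4583... → 498.46.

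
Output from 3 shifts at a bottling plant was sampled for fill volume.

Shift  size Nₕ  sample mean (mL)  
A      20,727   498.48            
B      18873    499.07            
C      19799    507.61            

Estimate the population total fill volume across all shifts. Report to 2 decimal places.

29801113.46

A: 20727·498.48 = 10331994.96
B: 18873·499.07 = 9418948.11
C: 19799·507.61 = 10050170.39
τ̂ = Σ Nₕx̄ₕ = 29801113.46.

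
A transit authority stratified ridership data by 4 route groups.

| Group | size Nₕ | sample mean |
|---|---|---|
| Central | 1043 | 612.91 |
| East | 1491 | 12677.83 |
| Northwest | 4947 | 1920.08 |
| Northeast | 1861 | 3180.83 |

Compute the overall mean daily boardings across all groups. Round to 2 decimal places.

3742.25

N = 9342; weights Wₕ = Nₕ/N = (0.1116, 0.1596, 0.5295, 0.1992).
x̄_st = Σ Wₕ·x̄ₕ = 0.1116·612.91 + 0.1596·12677.83 + 0.5295·1920.08 + 0.1992·3180.83 ≈ 3742.2468...
→ 3742.25.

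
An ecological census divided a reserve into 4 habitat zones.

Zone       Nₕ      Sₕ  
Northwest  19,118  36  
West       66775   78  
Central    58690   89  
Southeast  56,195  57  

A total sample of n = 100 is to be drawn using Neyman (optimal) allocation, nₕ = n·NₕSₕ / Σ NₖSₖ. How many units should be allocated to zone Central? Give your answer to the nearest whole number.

Northwest: NₕSₕ = 19118·36 = 688248
West: NₕSₕ = 66775·78 = 5208450
Central: NₕSₕ = 58690·89 = 5223410
Southeast: NₕSₕ = 56195·57 = 3203115
Σ NₕSₕ = 14323223.
n_Central = 100·5223410/14323223 = 36.468... → 36.

36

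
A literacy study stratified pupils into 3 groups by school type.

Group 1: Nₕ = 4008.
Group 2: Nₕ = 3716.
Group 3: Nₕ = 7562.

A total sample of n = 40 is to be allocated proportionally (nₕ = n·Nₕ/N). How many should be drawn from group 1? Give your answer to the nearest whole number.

10

Share of group 1 = 4008/15286 = 0.26220.
Allocate 40 × 0.26220 = 10.488... → 10.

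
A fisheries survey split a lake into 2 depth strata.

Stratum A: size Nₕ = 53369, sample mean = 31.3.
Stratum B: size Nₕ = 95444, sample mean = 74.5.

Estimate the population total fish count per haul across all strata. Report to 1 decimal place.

8781027.7

A: 53369·31.3 = 1670449.7
B: 95444·74.5 = 7110578
τ̂ = Σ Nₕx̄ₕ = 8781027.7.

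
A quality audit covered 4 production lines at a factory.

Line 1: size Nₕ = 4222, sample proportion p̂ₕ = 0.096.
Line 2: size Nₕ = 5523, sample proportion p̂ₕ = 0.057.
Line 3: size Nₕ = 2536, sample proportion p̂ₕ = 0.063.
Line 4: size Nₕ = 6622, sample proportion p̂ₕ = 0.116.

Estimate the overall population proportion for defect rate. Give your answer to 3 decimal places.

0.087

Wₕ = Nₕ/N with N = 18903: 0.2234, 0.2922, 0.1342, 0.3503.
p̂_st = 0.2234·0.096 + 0.2922·0.057 + 0.1342·0.063 + 0.3503·0.116 ≈ 0.08718... → 0.087.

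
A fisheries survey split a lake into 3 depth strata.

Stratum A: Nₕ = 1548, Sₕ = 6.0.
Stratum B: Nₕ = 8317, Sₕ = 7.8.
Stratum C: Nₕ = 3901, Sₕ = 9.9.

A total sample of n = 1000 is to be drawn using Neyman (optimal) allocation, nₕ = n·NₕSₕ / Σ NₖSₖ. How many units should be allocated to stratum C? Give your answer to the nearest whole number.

342

Σ NₕSₕ = 1548·6.0 + 8317·7.8 + 3901·9.9 = 112780.5.
Share for C: 38619.9/112780.5 = 0.34243.
n_C = 1000 × 0.34243 = 342.434... → 342.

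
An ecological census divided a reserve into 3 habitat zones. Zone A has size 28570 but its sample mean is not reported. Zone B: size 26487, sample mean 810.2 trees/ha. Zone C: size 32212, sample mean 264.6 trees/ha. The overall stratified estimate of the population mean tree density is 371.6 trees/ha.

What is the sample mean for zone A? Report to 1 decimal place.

85.6

Σ Nₕx̄ₕ = N·μ, so 28570·x̄_A = 87269·371.6 − (26487·810.2 + 32212·264.6).
= 32429160.4 − 29983062.6 = 2446097.8.
x̄_A = 2446097.8 / 28570 = 85.618... → 85.6.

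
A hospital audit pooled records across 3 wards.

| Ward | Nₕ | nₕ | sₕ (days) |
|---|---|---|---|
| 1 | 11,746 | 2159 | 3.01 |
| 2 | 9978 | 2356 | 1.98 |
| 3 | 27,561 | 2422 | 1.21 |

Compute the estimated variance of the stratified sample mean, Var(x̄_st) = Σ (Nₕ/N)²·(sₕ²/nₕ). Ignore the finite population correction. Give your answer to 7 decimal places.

0.0004956

N = 49285; Wₕ = Nₕ/N.
ward 1: (11746/49285)²·3.01²/2159 = 0.0002383586
ward 2: (9978/49285)²·1.98²/2356 = 0.0000682044
ward 3: (27561/49285)²·1.21²/2422 = 0.0001890414
Sum = 0.0004956045 → 0.0004956.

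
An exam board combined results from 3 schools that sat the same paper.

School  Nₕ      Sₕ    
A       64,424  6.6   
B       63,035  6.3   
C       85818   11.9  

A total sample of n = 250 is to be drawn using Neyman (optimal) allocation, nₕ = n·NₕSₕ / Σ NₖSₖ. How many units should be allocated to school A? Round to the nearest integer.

58

A: NₕSₕ = 64424·6.6 = 425198.4
B: NₕSₕ = 63035·6.3 = 397120.5
C: NₕSₕ = 85818·11.9 = 1021234.2
Σ NₕSₕ = 1843553.1.
n_A = 250·425198.4/1843553.1 = 57.660... → 58.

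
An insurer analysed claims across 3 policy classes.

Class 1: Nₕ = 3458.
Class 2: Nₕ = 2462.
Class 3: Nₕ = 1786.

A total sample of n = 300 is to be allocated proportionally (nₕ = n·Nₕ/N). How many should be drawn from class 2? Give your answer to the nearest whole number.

N = 3458 + 2462 + 1786 = 7706.
n_2 = 300·2462/7706 = 95.847... → 96.

96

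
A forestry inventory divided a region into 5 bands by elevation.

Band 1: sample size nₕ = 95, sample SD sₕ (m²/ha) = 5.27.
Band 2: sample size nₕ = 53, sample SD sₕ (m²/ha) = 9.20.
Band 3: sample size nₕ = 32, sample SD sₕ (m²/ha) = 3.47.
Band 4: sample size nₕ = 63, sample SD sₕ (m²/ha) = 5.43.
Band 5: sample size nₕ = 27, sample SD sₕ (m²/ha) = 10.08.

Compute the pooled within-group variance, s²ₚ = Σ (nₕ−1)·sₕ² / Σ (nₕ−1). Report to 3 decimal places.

44.736

Degrees of freedom: 94 + 52 + 31 + 62 + 26 = 265.
Σ(nₕ−1)sₕ² = 94·27.7729 + 52·84.64 + 31·12.0409 + 62·29.4849 + 26·101.6064 = 11855.0307.
s²ₚ = 11855.0307 / 265 = 44.73596... → 44.736.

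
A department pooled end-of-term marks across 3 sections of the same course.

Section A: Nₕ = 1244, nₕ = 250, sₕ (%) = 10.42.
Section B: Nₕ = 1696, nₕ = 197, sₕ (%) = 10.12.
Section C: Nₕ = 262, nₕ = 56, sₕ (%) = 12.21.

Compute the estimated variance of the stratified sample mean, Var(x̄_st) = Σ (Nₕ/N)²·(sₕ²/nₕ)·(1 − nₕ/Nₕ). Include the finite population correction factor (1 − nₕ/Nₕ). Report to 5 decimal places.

N = 3202. Term for each stratum: Wₕ²sₕ²/nₕ·(1−nₕ/Nₕ).
Var(x̄_st) = 0.05237928 + 0.12890793 + 0.01401423 = 0.19530144 → 0.19530.

0.19530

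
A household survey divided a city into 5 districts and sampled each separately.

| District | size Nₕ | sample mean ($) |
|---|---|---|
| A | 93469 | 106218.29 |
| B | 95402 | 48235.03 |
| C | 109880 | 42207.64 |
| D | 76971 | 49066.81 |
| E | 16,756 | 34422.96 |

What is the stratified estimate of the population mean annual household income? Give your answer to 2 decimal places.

59929.79

x̄_st = (Σ Nₕx̄ₕ) / (Σ Nₕ) = (93469·106218.29 + 95402·48235.03 + 109880·42207.64 + 76971·49066.81 + 16756·34422.96) / 392478
= 23521123713.54 / 392478 = 59929.7890... → 59929.79.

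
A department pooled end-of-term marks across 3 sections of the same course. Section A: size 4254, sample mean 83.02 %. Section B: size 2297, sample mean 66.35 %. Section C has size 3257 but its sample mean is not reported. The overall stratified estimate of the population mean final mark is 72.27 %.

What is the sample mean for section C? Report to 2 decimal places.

Σ Nₕx̄ₕ = N·μ, so 3257·x̄_C = 9808·72.27 − (4254·83.02 + 2297·66.35).
= 708824.16 − 505573.03 = 203251.13.
x̄_C = 203251.13 / 3257 = 62.4044... → 62.40.

62.40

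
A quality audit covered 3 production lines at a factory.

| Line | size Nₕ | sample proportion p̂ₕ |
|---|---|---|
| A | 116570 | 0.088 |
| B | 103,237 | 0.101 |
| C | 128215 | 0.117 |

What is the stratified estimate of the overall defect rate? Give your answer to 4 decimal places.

N = 116570 + 103237 + 128215 = 348022.
Overall proportion = Σ (Nₕ/N)·p̂ₕ.
Σ Nₕp̂ₕ = 10258.16 + 10426.937 + 15001.155 = 35686.252.
35686.252 / 348022 = 0.102540... → 0.1025.

0.1025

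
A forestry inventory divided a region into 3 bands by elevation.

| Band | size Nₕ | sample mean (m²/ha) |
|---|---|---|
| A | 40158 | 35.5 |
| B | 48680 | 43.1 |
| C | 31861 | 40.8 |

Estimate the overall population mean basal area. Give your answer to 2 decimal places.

N = 40158 + 48680 + 31861 = 120699.
Overall mean = Σ (Nₕ/N)·x̄ₕ — weight by population share, not a simple average.
Σ Nₕx̄ₕ = 40158·35.5 + 48680·43.1 + 31861·40.8 = 1425609 + 2098108 + 1299928.8 = 4823645.8.
Divide by N: 4823645.8 / 120699 = 39.9643... → 39.96.

39.96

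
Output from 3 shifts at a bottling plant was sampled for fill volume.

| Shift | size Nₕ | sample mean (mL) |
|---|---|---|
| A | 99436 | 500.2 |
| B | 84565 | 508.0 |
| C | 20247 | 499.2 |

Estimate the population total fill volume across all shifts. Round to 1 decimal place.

102804209.6

Estimate total by summing Nₕ·x̄ₕ over strata.
99436·500.2 + 84565·508.0 + 20247·499.2 = 49737887.2 + 42959020 + 10107302.4 = 102804209.6.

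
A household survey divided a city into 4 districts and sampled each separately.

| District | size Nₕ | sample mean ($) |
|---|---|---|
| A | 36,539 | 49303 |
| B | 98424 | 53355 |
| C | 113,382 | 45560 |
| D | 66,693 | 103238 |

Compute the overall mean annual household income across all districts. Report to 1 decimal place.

x̄_st = (Σ Nₕx̄ₕ) / (Σ Nₕ) = (36539·49303 + 98424·53355 + 113382·45560 + 66693·103238) / 315038
= 19103830691 / 315038 = 60639.766... → 60639.8.

60639.8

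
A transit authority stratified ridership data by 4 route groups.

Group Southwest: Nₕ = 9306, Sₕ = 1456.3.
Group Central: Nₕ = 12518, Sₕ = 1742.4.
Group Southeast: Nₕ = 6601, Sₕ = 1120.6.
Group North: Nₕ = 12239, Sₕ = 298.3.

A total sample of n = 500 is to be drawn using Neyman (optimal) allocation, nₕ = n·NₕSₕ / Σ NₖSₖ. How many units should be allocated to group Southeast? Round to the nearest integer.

80

Southwest: NₕSₕ = 9306·1456.3 = 13552327.8
Central: NₕSₕ = 12518·1742.4 = 21811363.2
Southeast: NₕSₕ = 6601·1120.6 = 7397080.6
North: NₕSₕ = 12239·298.3 = 3650893.7
Σ NₕSₕ = 46411665.3.
n_Southeast = 500·7397080.6/46411665.3 = 79.690... → 80.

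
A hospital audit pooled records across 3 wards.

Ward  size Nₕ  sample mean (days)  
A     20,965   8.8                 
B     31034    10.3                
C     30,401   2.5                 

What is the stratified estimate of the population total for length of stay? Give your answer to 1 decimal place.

580144.7

A: 20965·8.8 = 184492
B: 31034·10.3 = 319650.2
C: 30401·2.5 = 76002.5
τ̂ = Σ Nₕx̄ₕ = 580144.7.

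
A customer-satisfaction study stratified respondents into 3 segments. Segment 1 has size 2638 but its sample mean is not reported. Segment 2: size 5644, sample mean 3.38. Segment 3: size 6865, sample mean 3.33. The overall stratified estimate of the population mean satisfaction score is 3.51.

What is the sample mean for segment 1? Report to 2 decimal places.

N = 2638 + 5644 + 6865 = 15147.
Overall total = μ·N = 3.51·15147 = 53165.97.
Subtract the known strata: 5644·3.38 + 6865·3.33 = 41937.17.
Remaining total for segment 1: 53165.97 − 41937.17 = 11228.8.
Divide by its size: 11228.8 / 2638 = 4.2566... → 4.26.

4.26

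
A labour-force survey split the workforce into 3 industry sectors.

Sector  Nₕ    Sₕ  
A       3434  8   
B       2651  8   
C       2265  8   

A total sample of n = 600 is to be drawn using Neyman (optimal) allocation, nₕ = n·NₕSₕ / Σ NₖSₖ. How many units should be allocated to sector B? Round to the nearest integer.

190

Σ NₕSₕ = 3434·8 + 2651·8 + 2265·8 = 66800.
Share for B: 21208/66800 = 0.31749.
n_B = 600 × 0.31749 = 190.491... → 190.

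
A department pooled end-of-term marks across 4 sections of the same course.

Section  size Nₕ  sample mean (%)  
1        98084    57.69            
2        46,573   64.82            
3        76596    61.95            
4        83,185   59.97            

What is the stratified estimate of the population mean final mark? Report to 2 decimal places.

60.48

x̄_st = (Σ Nₕx̄ₕ) / (Σ Nₕ) = (98084·57.69 + 46573·64.82 + 76596·61.95 + 83185·59.97) / 304438
= 18411054.47 / 304438 = 60.4755... → 60.48.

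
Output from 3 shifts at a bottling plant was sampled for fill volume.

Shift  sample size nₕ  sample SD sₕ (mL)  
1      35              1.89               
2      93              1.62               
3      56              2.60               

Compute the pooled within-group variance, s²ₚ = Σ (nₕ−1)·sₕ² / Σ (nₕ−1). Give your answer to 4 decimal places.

4.0591

Degrees of freedom: 34 + 92 + 55 = 181.
Σ(nₕ−1)sₕ² = 34·3.5721 + 92·2.6244 + 55·6.76 = 734.6962.
s²ₚ = 734.6962 / 181 = 4.059095... → 4.0591.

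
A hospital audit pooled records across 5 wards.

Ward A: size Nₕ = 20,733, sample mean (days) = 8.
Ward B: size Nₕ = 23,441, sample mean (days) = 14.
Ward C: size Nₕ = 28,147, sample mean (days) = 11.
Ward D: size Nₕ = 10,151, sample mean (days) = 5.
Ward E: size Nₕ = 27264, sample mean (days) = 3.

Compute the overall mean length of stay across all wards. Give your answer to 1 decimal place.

8.5

N = 20733 + 23441 + 28147 + 10151 + 27264 = 109736.
The stratified mean weights each stratum mean by its population share Nₕ/N.
Σ Nₕx̄ₕ = 20733·8 + 23441·14 + 28147·11 + 10151·5 + 27264·3 = 165864 + 328174 + 309617 + 50755 + 81792 = 936202.
Divide by N: 936202 / 109736 = 8.531... → 8.5.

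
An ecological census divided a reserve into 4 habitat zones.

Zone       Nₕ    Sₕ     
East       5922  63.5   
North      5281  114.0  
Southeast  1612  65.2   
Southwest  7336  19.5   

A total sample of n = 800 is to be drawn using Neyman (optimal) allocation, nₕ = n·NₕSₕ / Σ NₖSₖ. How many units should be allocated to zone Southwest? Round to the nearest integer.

Σ NₕSₕ = 5922·63.5 + 5281·114.0 + 1612·65.2 + 7336·19.5 = 1226235.4.
Share for Southwest: 143052/1226235.4 = 0.11666.
n_Southwest = 800 × 0.11666 = 93.328... → 93.

93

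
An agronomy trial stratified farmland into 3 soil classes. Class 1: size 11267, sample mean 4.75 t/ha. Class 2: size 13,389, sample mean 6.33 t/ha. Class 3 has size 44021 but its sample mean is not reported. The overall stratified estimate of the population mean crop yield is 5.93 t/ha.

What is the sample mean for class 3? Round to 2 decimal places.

6.11

N = 11267 + 13389 + 44021 = 68677.
Overall total = μ·N = 5.93·68677 = 407254.61.
Subtract the known strata: 11267·4.75 + 13389·6.33 = 138270.62.
Remaining total for class 3: 407254.61 − 138270.62 = 268983.99.
Divide by its size: 268983.99 / 44021 = 6.1104... → 6.11.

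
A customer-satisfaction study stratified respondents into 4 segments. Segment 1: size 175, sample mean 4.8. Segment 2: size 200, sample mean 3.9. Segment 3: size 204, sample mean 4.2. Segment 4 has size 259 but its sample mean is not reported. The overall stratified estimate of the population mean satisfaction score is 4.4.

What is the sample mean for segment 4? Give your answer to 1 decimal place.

4.7

N = 175 + 200 + 204 + 259 = 838.
Overall total = μ·N = 4.4·838 = 3687.2.
Subtract the known strata: 175·4.8 + 200·3.9 + 204·4.2 = 2476.8.
Remaining total for segment 4: 3687.2 − 2476.8 = 1210.4.
Divide by its size: 1210.4 / 259 = 4.673... → 4.7.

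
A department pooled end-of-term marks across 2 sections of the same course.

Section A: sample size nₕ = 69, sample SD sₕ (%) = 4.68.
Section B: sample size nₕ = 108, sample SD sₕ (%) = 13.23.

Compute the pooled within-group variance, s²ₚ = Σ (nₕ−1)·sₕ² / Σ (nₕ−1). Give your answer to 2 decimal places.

Degrees of freedom: 68 + 107 = 175.
Σ(nₕ−1)sₕ² = 68·21.9024 + 107·175.0329 = 20217.8835.
s²ₚ = 20217.8835 / 175 = 115.5308... → 115.53.

115.53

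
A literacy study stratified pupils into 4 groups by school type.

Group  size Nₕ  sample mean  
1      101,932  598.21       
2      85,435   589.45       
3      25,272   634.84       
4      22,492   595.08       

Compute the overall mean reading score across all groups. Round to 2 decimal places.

N = 101932 + 85435 + 25272 + 22492 = 235131.
Overall mean = Σ (Nₕ/N)·x̄ₕ — weight by population share, not a simple average.
Σ Nₕx̄ₕ = 101932·598.21 + 85435·589.45 + 25272·634.84 + 22492·595.08 = 60976741.72 + 50359660.75 + 16043676.48 + 13384539.36 = 140764618.31.
Divide by N: 140764618.31 / 235131 = 598.6647... → 598.66.

598.66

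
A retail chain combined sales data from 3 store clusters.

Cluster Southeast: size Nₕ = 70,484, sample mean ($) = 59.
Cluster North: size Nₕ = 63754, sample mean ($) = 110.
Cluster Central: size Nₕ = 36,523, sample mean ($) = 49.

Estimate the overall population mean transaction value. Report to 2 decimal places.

x̄_st = (Σ Nₕx̄ₕ) / (Σ Nₕ) = (70484·59 + 63754·110 + 36523·49) / 170761
= 12961123 / 170761 = 75.9021... → 75.90.

75.90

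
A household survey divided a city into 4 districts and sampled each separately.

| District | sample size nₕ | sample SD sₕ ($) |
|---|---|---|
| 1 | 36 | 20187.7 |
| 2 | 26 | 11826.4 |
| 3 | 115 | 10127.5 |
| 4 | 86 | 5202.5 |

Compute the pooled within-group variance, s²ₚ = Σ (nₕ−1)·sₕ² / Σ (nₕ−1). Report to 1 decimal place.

1: (36−1)·20187.7² = 35·407543231.29 = 14264013095.15
2: (26−1)·11826.4² = 25·139863736.96 = 3496593424
3: (115−1)·10127.5² = 114·102566256.25 = 11692553212.5
4: (86−1)·5202.5² = 85·27066006.25 = 2300610531.25
Numerator = 31753770262.9; denominator = Σ(nₕ−1) = 259.
s²ₚ = 31753770262.9/259 = 122601429.586... → 122601429.6.

122601429.6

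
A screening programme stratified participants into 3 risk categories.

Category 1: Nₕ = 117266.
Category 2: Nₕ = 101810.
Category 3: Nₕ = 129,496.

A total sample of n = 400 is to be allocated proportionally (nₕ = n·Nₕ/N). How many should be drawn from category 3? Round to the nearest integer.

149

Share of category 3 = 129496/348572 = 0.37150.
Allocate 400 × 0.37150 = 148.602... → 149.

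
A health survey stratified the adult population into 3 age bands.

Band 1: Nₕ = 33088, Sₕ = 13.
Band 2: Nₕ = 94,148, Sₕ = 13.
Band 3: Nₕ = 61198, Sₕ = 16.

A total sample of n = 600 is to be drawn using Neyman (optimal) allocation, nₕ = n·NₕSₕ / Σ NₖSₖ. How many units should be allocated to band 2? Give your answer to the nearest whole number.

1: NₕSₕ = 33088·13 = 430144
2: NₕSₕ = 94148·13 = 1223924
3: NₕSₕ = 61198·16 = 979168
Σ NₕSₕ = 2633236.
n_2 = 600·1223924/2633236 = 278.879... → 279.

279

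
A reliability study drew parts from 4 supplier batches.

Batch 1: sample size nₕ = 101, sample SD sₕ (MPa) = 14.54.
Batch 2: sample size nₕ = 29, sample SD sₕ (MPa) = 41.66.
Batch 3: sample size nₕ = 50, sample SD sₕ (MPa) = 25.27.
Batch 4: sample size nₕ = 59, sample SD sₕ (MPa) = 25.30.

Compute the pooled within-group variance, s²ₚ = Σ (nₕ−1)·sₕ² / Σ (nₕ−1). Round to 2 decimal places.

Degrees of freedom: 100 + 28 + 49 + 58 = 235.
Σ(nₕ−1)sₕ² = 100·211.4116 + 28·1735.5556 + 49·638.5729 + 58·640.09 = 138152.0089.
s²ₚ = 138152.0089 / 235 = 587.8809... → 587.88.

587.88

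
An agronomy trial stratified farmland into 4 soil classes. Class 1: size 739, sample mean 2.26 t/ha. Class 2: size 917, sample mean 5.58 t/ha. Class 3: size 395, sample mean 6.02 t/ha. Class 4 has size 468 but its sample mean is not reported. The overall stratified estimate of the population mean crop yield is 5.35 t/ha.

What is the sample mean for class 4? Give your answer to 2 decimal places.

Σ Nₕx̄ₕ = N·μ, so 468·x̄_4 = 2519·5.35 − (739·2.26 + 917·5.58 + 395·6.02).
= 13476.65 − 9164.9 = 4311.75.
x̄_4 = 4311.75 / 468 = 9.2131... → 9.21.

9.21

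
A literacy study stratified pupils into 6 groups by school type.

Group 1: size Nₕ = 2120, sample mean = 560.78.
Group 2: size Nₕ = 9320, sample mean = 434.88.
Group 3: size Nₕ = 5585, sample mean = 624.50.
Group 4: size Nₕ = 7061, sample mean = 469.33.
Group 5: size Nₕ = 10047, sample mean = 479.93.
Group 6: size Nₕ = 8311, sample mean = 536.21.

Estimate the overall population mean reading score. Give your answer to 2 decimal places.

502.36

N = 2120 + 9320 + 5585 + 7061 + 10047 + 8311 = 42444.
Weight each subgroup mean by Nₕ/N and sum.
Σ Nₕx̄ₕ = 2120·560.78 + 9320·434.88 + 5585·624.50 + 7061·469.33 + 10047·479.93 + 8311·536.21 = 1188853.6 + 4053081.6 + 3487832.5 + 3313939.13 + 4821856.71 + 4456441.31 = 21322004.85.
Divide by N: 21322004.85 / 42444 = 502.3562... → 502.36.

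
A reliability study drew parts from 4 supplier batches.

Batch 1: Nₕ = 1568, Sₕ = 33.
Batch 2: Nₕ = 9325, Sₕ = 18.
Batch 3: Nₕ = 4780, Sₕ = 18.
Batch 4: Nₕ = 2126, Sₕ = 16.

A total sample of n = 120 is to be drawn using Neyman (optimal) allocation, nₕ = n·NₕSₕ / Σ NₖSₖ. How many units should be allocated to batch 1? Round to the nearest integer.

18

1: NₕSₕ = 1568·33 = 51744
2: NₕSₕ = 9325·18 = 167850
3: NₕSₕ = 4780·18 = 86040
4: NₕSₕ = 2126·16 = 34016
Σ NₕSₕ = 339650.
n_1 = 120·51744/339650 = 18.281... → 18.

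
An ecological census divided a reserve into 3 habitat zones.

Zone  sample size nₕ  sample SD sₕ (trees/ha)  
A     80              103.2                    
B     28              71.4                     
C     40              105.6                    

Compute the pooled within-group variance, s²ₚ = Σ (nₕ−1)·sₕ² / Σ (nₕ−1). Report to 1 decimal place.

9751.2

Degrees of freedom: 79 + 27 + 39 = 145.
Σ(nₕ−1)sₕ² = 79·10650.24 + 27·5097.96 + 39·11151.36 = 1413916.92.
s²ₚ = 1413916.92 / 145 = 9751.151... → 9751.2.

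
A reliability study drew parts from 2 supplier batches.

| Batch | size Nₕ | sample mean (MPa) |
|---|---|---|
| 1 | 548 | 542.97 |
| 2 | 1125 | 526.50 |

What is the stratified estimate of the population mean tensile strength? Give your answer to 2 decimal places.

N = 548 + 1125 = 1673.
Weight each subgroup mean by Nₕ/N and sum.
Σ Nₕx̄ₕ = 548·542.97 + 1125·526.50 = 297547.56 + 592312.5 = 889860.06.
Divide by N: 889860.06 / 1673 = 531.8948... → 531.89.

531.89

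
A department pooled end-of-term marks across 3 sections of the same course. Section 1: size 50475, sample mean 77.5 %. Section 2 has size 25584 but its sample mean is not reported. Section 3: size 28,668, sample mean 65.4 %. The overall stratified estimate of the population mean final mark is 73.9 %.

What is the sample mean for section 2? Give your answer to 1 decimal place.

N = 50475 + 25584 + 28668 = 104727.
Overall total = μ·N = 73.9·104727 = 7739325.3.
Subtract the known strata: 50475·77.5 + 28668·65.4 = 5786699.7.
Remaining total for section 2: 7739325.3 − 5786699.7 = 1952625.6.
Divide by its size: 1952625.6 / 25584 = 76.322... → 76.3.

76.3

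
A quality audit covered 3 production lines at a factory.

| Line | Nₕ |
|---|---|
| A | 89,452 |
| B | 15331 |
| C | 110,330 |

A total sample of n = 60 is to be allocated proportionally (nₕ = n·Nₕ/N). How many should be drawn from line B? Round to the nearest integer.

N = 89452 + 15331 + 110330 = 215113.
n_B = 60·15331/215113 = 4.276... → 4.

4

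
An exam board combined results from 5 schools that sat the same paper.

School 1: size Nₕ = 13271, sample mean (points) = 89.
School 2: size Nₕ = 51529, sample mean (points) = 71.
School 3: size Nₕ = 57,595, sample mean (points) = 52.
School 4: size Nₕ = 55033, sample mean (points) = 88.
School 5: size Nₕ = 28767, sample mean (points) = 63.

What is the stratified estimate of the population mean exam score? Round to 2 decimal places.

N = 206195; weights Wₕ = Nₕ/N = (0.0644, 0.2499, 0.2793, 0.2669, 0.1395).
x̄_st = Σ Wₕ·x̄ₕ = 0.0644·89 + 0.2499·71 + 0.2793·52 + 0.2669·88 + 0.1395·63 ≈ 70.2725...
→ 70.27.

70.27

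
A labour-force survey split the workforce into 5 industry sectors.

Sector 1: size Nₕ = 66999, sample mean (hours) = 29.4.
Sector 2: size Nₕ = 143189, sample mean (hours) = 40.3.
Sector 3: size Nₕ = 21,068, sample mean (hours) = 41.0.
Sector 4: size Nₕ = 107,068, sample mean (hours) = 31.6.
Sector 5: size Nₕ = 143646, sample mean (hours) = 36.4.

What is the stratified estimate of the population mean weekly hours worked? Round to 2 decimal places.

35.72

N = 481970; weights Wₕ = Nₕ/N = (0.1390, 0.2971, 0.0437, 0.2221, 0.2980).
x̄_st = Σ Wₕ·x̄ₕ = 0.1390·29.4 + 0.2971·40.3 + 0.0437·41.0 + 0.2221·31.6 + 0.2980·36.4 ≈ 35.7204...
→ 35.72.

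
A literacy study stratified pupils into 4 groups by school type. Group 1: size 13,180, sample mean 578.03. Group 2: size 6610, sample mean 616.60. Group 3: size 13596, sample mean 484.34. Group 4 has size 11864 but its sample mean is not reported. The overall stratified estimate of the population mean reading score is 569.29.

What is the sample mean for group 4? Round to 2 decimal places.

630.57

Σ Nₕx̄ₕ = N·μ, so 11864·x̄_4 = 45250·569.29 − (13180·578.03 + 6610·616.60 + 13596·484.34).
= 25760372.5 − 18279248.04 = 7481124.46.
x̄_4 = 7481124.46 / 11864 = 630.5735... → 630.57.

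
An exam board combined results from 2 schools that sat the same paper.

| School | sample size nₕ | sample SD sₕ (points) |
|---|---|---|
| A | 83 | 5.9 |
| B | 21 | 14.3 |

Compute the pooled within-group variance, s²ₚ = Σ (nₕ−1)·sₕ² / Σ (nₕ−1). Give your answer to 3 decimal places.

A: (83−1)·5.9² = 82·34.81 = 2854.42
B: (21−1)·14.3² = 20·204.49 = 4089.8
Numerator = 6944.22; denominator = Σ(nₕ−1) = 102.
s²ₚ = 6944.22/102 = 68.08059... → 68.081.

68.081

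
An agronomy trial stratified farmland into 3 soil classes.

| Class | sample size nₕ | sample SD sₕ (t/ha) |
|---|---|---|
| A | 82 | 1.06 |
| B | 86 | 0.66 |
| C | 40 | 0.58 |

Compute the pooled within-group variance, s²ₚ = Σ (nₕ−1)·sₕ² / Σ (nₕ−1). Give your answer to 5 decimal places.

0.68857

Degrees of freedom: 81 + 85 + 39 = 205.
Σ(nₕ−1)sₕ² = 81·1.1236 + 85·0.4356 + 39·0.3364 = 141.1572.
s²ₚ = 141.1572 / 205 = 0.6885717... → 0.68857.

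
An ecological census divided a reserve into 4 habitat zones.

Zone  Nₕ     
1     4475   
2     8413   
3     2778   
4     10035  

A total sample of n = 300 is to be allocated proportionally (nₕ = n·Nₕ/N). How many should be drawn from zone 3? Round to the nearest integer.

32

Share of zone 3 = 2778/25701 = 0.10809.
Allocate 300 × 0.10809 = 32.427... → 32.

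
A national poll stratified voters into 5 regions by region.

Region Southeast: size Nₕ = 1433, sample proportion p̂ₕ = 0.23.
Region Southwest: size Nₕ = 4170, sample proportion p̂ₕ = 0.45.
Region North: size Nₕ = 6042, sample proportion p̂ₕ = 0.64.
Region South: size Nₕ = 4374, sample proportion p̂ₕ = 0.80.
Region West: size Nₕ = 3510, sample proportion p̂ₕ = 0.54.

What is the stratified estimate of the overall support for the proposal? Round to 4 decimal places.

0.5872

N = 1433 + 4170 + 6042 + 4374 + 3510 = 19529.
Overall proportion = Σ (Nₕ/N)·p̂ₕ.
Σ Nₕp̂ₕ = 329.59 + 1876.5 + 3866.88 + 3499.2 + 1895.4 = 11467.57.
11467.57 / 19529 = 0.587207... → 0.5872.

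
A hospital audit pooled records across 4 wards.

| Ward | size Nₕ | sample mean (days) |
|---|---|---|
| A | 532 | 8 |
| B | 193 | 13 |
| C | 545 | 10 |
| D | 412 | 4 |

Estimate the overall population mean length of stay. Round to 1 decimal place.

8.2

N = 1682; weights Wₕ = Nₕ/N = (0.3163, 0.1147, 0.3240, 0.2449).
x̄_st = Σ Wₕ·x̄ₕ = 0.3163·8 + 0.1147·13 + 0.3240·10 + 0.2449·4 ≈ 8.242...
→ 8.2.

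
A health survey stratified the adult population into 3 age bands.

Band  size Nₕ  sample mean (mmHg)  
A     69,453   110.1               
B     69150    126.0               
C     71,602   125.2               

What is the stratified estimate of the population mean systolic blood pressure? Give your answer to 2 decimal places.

x̄_st = (Σ Nₕx̄ₕ) / (Σ Nₕ) = (69453·110.1 + 69150·126.0 + 71602·125.2) / 210205
= 25324245.7 / 210205 = 120.4740... → 120.47.

120.47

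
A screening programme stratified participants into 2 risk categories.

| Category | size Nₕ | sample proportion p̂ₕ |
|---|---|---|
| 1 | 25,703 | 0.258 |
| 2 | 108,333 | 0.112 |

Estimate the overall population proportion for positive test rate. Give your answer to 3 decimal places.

Wₕ = Nₕ/N with N = 134036: 0.1918, 0.8082.
p̂_st = 0.1918·0.258 + 0.8082·0.112 ≈ 0.14000... → 0.140.

0.140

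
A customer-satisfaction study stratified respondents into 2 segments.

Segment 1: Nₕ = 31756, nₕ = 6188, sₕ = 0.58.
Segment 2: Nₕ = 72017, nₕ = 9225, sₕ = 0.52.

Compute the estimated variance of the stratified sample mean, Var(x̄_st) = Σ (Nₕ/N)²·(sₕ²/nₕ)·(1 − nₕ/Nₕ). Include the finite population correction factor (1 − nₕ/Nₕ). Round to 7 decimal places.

N = 103773. Term for each stratum: Wₕ²sₕ²/nₕ·(1−nₕ/Nₕ).
Var(x̄_st) = 0.0000040988 + 0.0000123087 = 0.0000164075 → 0.0000164.

0.0000164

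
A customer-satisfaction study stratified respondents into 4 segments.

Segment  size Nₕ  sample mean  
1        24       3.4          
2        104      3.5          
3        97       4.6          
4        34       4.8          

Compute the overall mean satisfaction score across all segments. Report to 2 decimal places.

N = 259; weights Wₕ = Nₕ/N = (0.0927, 0.4015, 0.3745, 0.1313).
x̄_st = Σ Wₕ·x̄ₕ = 0.0927·3.4 + 0.4015·3.5 + 0.3745·4.6 + 0.1313·4.8 ≈ 4.0734...
→ 4.07.

4.07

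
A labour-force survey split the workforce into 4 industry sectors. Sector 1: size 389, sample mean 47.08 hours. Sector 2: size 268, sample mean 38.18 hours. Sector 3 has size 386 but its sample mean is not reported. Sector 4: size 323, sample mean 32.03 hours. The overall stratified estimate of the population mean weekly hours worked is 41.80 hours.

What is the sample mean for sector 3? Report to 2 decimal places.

47.17

N = 389 + 268 + 386 + 323 = 1366.
Overall total = μ·N = 41.80·1366 = 57098.8.
Subtract the known strata: 389·47.08 + 268·38.18 + 323·32.03 = 38892.05.
Remaining total for sector 3: 57098.8 − 38892.05 = 18206.75.
Divide by its size: 18206.75 / 386 = 47.1677... → 47.17.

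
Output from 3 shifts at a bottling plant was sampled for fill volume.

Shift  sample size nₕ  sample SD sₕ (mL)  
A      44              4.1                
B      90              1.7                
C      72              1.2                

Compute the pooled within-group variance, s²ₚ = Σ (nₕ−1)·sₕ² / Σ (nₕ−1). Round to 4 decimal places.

5.3314

A: (44−1)·4.1² = 43·16.81 = 722.83
B: (90−1)·1.7² = 89·2.89 = 257.21
C: (72−1)·1.2² = 71·1.44 = 102.24
Numerator = 1082.28; denominator = Σ(nₕ−1) = 203.
s²ₚ = 1082.28/203 = 5.331429... → 5.3314.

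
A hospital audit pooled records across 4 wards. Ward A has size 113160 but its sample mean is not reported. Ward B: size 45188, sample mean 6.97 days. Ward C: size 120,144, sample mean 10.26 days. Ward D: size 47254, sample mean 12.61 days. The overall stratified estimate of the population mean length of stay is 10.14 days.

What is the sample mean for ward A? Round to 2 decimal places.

10.25

Σ Nₕx̄ₕ = N·μ, so 113160·x̄_A = 325746·10.14 − (45188·6.97 + 120144·10.26 + 47254·12.61).
= 3303064.44 − 2143510.74 = 1159553.7.
x̄_A = 1159553.7 / 113160 = 10.2470... → 10.25.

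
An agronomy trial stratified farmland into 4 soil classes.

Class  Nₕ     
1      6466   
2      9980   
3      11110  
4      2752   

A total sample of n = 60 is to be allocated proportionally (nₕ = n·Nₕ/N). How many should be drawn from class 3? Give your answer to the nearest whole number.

N = 6466 + 9980 + 11110 + 2752 = 30308.
n_3 = 60·11110/30308 = 21.994... → 22.

22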